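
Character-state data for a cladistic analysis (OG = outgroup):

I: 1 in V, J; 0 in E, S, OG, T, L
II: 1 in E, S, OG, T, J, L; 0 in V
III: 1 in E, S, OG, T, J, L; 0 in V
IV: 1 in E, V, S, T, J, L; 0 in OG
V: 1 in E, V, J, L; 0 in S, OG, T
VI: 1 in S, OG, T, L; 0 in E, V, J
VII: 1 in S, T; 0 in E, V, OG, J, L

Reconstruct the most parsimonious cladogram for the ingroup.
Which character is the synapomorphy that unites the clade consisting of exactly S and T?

Character polarity is set by the outgroup: the derived state is whichever differs from the outgroup's state, so for II, III, VI the derived state is '0', and for the remaining characters it is '1'.
I (derived state '1') is shared by J and V — a synapomorphy uniting that clade.
II (derived state '0') is unique to V (autapomorphy; uninformative for grouping).
III: derived state '0' in V only — an autapomorphy, so it tells us nothing about relationships among taxa.
All ingroup taxa share the derived state '1' for IV; it defines the ingroup but does not resolve relationships within it.
V (derived state '1') is shared by E, J, L, and V — a synapomorphy uniting that clade.
Only E, J, and V show the derived state '0' for VI, supporting them as a clade.
VII: derived state '1' in S and T only — synapomorphy for {S, T}.
Most parsimonious ingroup topology: ((L,(E,(J,V))),(T,S)).
The clade {S, T} is supported by VII: its derived state '1' occurs in exactly those taxa and in no other taxon (including the outgroup).

VII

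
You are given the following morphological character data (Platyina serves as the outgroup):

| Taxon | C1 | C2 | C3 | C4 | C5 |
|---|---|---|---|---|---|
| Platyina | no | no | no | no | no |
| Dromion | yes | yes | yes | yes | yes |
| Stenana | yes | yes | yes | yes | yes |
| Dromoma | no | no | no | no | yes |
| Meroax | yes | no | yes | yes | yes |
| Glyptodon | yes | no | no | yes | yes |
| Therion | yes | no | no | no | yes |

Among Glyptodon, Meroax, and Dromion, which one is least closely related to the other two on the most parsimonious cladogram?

Glyptodon

The outgroup has state 'no' for every character, so 'yes' is the derived state throughout.
C1 (derived state 'yes') is shared by Dromion, Glyptodon, Meroax, Stenana, and Therion — a synapomorphy uniting that clade.
C2: derived state 'yes' in Dromion and Stenana only — synapomorphy for {Dromion, Stenana}.
C3: derived state 'yes' in Dromion, Meroax, and Stenana only — synapomorphy for {Dromion, Meroax, Stenana}.
C4: derived state 'yes' in Dromion, Glyptodon, Meroax, and Stenana only — synapomorphy for {Dromion, Glyptodon, Meroax, Stenana}.
All ingroup taxa share the derived state 'yes' for C5; it defines the ingroup but does not resolve relationships within it.
Most parsimonious ingroup topology: (((((Dromion,Stenana),Meroax),Glyptodon),Therion),Dromoma).
Meroax and Dromion share a more recent common ancestor with each other than either does with Glyptodon, so Glyptodon is the least closely related of the three.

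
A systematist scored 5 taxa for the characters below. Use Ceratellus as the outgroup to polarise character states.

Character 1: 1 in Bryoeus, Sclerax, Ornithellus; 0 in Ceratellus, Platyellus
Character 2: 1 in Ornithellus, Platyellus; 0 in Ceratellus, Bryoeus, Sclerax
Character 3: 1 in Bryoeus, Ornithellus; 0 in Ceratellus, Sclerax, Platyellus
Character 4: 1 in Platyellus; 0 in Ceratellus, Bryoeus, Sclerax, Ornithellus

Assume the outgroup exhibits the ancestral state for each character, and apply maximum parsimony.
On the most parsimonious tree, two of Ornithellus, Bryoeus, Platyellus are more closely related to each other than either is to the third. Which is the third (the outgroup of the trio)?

Platyellus

The outgroup has state '0' for every character, so '1' is the derived state throughout.
Character 1: derived state '1' in Bryoeus, Ornithellus, and Sclerax only — synapomorphy for {Bryoeus, Ornithellus, Sclerax}.
Character 2 (state '1') occurs in Ornithellus and Platyellus but conflicts with the nesting implied by the other characters — most parsimoniously interpreted as homoplasy.
Only Bryoeus and Ornithellus show the derived state '1' for Character 3, supporting them as a clade.
Character 4 (derived state '1') is unique to Platyellus (autapomorphy; uninformative for grouping).
Most parsimonious ingroup topology: (((Bryoeus,Ornithellus),Sclerax),Platyellus).
Ornithellus and Bryoeus share a more recent common ancestor with each other than either does with Platyellus, so Platyellus is the least closely related of the three.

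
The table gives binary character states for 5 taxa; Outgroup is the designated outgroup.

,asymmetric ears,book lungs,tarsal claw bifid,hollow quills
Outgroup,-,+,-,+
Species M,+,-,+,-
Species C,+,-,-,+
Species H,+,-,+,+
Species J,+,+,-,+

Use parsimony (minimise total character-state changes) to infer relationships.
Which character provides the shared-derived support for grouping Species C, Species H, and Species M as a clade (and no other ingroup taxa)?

book lungs

Character polarity is set by the outgroup: the derived state is whichever differs from the outgroup's state, so for book lungs, hollow quills the derived state is '-', and for the remaining characters it is '+'.
asymmetric ears (derived state '+') is shared by all ingroup taxa — unites the whole ingroup.
book lungs: derived state '-' in Species C, Species H, and Species M only — synapomorphy for {Species C, Species H, Species M}.
Only Species H and Species M show the derived state '+' for tarsal claw bifid, supporting them as a clade.
hollow quills (derived state '-') is unique to Species M (autapomorphy; uninformative for grouping).
Most parsimonious ingroup topology: (((Species M,Species H),Species C),Species J).
The clade {Species C, Species H, Species M} is supported by book lungs: its derived state '-' occurs in exactly those taxa and in no other taxon (including the outgroup).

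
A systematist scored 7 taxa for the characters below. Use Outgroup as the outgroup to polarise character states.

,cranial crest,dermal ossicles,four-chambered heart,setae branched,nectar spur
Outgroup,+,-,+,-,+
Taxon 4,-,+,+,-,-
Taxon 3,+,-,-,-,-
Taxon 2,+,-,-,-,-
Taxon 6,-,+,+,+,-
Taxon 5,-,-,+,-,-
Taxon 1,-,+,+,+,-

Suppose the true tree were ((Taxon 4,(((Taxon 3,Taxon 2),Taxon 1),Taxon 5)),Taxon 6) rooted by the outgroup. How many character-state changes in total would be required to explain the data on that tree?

Map each character onto ((Taxon 4,(((Taxon 3,Taxon 2),Taxon 1),Taxon 5)),Taxon 6) (rooted by Outgroup) and count the minimum state changes it requires (Fitch parsimony):
cranial crest: 2; dermal ossicles: 3; four-chambered heart: 1; setae branched: 2; nectar spur: 1.
Total tree length = 9.

9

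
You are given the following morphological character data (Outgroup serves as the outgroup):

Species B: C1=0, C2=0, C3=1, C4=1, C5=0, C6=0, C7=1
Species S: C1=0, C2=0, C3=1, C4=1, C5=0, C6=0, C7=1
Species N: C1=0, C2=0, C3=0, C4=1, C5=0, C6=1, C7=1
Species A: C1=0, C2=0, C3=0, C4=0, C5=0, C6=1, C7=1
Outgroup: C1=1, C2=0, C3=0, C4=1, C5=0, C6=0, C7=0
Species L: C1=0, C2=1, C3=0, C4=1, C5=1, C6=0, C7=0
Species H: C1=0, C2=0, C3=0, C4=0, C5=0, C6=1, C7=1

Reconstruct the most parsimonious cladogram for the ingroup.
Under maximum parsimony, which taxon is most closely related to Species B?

Species S

Character polarity is set by the outgroup: the derived state is whichever differs from the outgroup's state, so for C1, C4 the derived state is '0', and for the remaining characters it is '1'.
All ingroup taxa share the derived state '0' for C1; it defines the ingroup but does not resolve relationships within it.
C2 (derived state '1') is unique to Species L (autapomorphy; uninformative for grouping).
C3 (derived state '1') is shared by Species B and Species S — a synapomorphy uniting that clade.
C4 (derived state '0') is shared by Species A and Species H — a synapomorphy uniting that clade.
C5: derived state '1' in Species L only — an autapomorphy, so it tells us nothing about relationships among taxa.
C6 (derived state '1') is shared by Species A, Species H, and Species N — a synapomorphy uniting that clade.
Only Species A, Species B, Species H, Species N, and Species S show the derived state '1' for C7, supporting them as a clade.
Most parsimonious ingroup topology: (((Species B,Species S),((Species A,Species H),Species N)),Species L).
Species B and Species S form a cherry on this tree, so they are sister taxa.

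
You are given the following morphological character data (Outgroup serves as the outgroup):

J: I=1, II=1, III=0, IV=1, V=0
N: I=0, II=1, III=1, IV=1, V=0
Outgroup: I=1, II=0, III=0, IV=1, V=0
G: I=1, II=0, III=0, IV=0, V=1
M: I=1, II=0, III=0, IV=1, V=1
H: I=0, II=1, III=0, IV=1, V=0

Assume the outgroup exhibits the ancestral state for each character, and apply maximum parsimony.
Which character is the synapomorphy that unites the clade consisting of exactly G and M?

V

Character polarity is set by the outgroup: the derived state is whichever differs from the outgroup's state, so for I, IV the derived state is '0', and for the remaining characters it is '1'.
I (derived state '0') is shared by H and N — a synapomorphy uniting that clade.
II (derived state '1') is shared by H, J, and N — a synapomorphy uniting that clade.
III (derived state '1') is unique to N (autapomorphy; uninformative for grouping).
IV (derived state '0') is unique to G (autapomorphy; uninformative for grouping).
V: derived state '1' in G and M only — synapomorphy for {G, M}.
Most parsimonious ingroup topology: ((J,(H,N)),(M,G)).
The clade {G, M} is supported by V: its derived state '1' occurs in exactly those taxa and in no other taxon (including the outgroup).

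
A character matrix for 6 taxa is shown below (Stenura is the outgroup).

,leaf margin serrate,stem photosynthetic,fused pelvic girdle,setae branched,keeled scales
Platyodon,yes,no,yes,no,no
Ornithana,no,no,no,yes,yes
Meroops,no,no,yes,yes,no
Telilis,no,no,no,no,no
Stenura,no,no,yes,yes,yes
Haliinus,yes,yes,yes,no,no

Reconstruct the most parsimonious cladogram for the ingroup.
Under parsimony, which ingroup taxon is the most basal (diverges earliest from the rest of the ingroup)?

Character polarity is set by the outgroup: the derived state is whichever differs from the outgroup's state, so for fused pelvic girdle, setae branched, keeled scales the derived state is 'no', and for the remaining characters it is 'yes'.
leaf margin serrate: derived state 'yes' in Haliinus and Platyodon only — synapomorphy for {Haliinus, Platyodon}.
stem photosynthetic (derived state 'yes') is unique to Haliinus (autapomorphy; uninformative for grouping).
fused pelvic girdle groups Ornithana and Telilis, which is incompatible with the clades supported by the remaining characters; treating it as convergent (homoplasy) costs fewer steps than any alternative tree.
setae branched (derived state 'no') is shared by Haliinus, Platyodon, and Telilis — a synapomorphy uniting that clade.
keeled scales (derived state 'no') is shared by Haliinus, Meroops, Platyodon, and Telilis — a synapomorphy uniting that clade.
Most parsimonious ingroup topology: ((((Platyodon,Haliinus),Telilis),Meroops),Ornithana).
Ornithana is sister to the clade containing all other ingroup taxa, so it is the earliest-diverging (most basal) ingroup lineage.

Ornithana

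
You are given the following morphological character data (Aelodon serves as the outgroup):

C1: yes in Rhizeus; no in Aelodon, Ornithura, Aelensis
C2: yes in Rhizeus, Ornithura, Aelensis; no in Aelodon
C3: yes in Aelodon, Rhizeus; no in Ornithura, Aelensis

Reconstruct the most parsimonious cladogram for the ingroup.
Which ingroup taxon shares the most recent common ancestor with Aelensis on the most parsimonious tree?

Ornithura

Character polarity is set by the outgroup: the derived state is whichever differs from the outgroup's state, so for C3 the derived state is 'no', and for the remaining characters it is 'yes'.
C1 (derived state 'yes') is unique to Rhizeus (autapomorphy; uninformative for grouping).
All ingroup taxa share the derived state 'yes' for C2; it defines the ingroup but does not resolve relationships within it.
C3: derived state 'no' in Aelensis and Ornithura only — synapomorphy for {Aelensis, Ornithura}.
Most parsimonious ingroup topology: (Rhizeus,(Ornithura,Aelensis)).
Aelensis and Ornithura form a cherry on this tree, so they are sister taxa.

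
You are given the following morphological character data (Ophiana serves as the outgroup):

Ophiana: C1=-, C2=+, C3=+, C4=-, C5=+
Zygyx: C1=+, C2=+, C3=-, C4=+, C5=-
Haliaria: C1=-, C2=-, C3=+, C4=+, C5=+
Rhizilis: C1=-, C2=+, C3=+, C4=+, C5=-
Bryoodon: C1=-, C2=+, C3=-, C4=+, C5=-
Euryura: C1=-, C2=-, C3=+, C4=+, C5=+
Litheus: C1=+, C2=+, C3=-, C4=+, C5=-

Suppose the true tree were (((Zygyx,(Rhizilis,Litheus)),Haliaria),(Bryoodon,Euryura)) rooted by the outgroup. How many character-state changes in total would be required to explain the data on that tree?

10

Map each character onto (((Zygyx,(Rhizilis,Litheus)),Haliaria),(Bryoodon,Euryura)) (rooted by Ophiana) and count the minimum state changes it requires (Fitch parsimony):
C1: 2; C2: 2; C3: 3; C4: 1; C5: 2.
Total tree length = 10.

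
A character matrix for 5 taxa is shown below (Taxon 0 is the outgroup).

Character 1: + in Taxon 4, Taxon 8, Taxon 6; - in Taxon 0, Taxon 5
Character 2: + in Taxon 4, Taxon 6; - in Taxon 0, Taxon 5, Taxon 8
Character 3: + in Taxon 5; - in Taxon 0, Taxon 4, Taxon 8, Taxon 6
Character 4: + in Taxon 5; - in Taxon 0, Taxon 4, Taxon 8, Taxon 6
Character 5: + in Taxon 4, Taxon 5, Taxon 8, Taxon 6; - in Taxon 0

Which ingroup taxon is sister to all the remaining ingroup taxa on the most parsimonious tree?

Taxon 5

The outgroup has state '-' for every character, so '+' is the derived state throughout.
Character 1 (derived state '+') is shared by Taxon 4, Taxon 6, and Taxon 8 — a synapomorphy uniting that clade.
Character 2 (derived state '+') is shared by Taxon 4 and Taxon 6 — a synapomorphy uniting that clade.
Character 3 (derived state '+') is unique to Taxon 5 (autapomorphy; uninformative for grouping).
Character 4 (derived state '+') is unique to Taxon 5 (autapomorphy; uninformative for grouping).
All ingroup taxa share the derived state '+' for Character 5; it defines the ingroup but does not resolve relationships within it.
Most parsimonious ingroup topology: (((Taxon 4,Taxon 6),Taxon 8),Taxon 5).
Taxon 5 is sister to the clade containing all other ingroup taxa, so it is the earliest-diverging (most basal) ingroup lineage.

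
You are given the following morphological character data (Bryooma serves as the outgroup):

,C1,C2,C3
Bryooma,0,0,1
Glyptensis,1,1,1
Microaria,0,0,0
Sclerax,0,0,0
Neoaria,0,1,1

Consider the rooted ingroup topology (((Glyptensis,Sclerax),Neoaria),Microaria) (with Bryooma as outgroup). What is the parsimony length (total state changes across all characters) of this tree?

5

Map each character onto (((Glyptensis,Sclerax),Neoaria),Microaria) (rooted by Bryooma) and count the minimum state changes it requires (Fitch parsimony):
C1: 1; C2: 2; C3: 2.
Total tree length = 5.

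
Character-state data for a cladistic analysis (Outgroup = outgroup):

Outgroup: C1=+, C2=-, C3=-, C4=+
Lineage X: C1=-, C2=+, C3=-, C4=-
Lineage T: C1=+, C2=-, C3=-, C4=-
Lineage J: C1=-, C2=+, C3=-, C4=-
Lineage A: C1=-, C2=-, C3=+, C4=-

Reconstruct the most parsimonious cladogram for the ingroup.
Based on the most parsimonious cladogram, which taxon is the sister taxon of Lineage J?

Character polarity is set by the outgroup: the derived state is whichever differs from the outgroup's state, so for C1, C4 the derived state is '-', and for the remaining characters it is '+'.
C1 (derived state '-') is shared by Lineage A, Lineage J, and Lineage X — a synapomorphy uniting that clade.
C2: derived state '+' in Lineage J and Lineage X only — synapomorphy for {Lineage J, Lineage X}.
C3: derived state '+' in Lineage A only — an autapomorphy, so it tells us nothing about relationships among taxa.
All ingroup taxa share the derived state '-' for C4; it defines the ingroup but does not resolve relationships within it.
Most parsimonious ingroup topology: (((Lineage X,Lineage J),Lineage A),Lineage T).
Lineage J and Lineage X form a cherry on this tree, so they are sister taxa.

Lineage X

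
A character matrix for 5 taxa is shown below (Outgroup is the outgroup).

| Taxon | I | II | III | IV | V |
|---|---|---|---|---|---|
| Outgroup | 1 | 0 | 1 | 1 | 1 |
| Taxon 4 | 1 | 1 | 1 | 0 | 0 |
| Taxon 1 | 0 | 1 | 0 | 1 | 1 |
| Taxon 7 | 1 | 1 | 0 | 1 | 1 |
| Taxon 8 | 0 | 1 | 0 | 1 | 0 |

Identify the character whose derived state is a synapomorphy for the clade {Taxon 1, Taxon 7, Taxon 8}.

III

Character polarity is set by the outgroup: the derived state is whichever differs from the outgroup's state, so for I, III, IV, V the derived state is '0', and for the remaining characters it is '1'.
I: derived state '0' in Taxon 1 and Taxon 8 only — synapomorphy for {Taxon 1, Taxon 8}.
All ingroup taxa share the derived state '1' for II; it defines the ingroup but does not resolve relationships within it.
III: derived state '0' in Taxon 1, Taxon 7, and Taxon 8 only — synapomorphy for {Taxon 1, Taxon 7, Taxon 8}.
IV: derived state '0' in Taxon 4 only — an autapomorphy, so it tells us nothing about relationships among taxa.
V (state '0') occurs in Taxon 4 and Taxon 8 but conflicts with the nesting implied by the other characters — most parsimoniously interpreted as homoplasy.
Most parsimonious ingroup topology: (Taxon 4,((Taxon 1,Taxon 8),Taxon 7)).
The clade {Taxon 1, Taxon 7, Taxon 8} is supported by III: its derived state '0' occurs in exactly those taxa and in no other taxon (including the outgroup).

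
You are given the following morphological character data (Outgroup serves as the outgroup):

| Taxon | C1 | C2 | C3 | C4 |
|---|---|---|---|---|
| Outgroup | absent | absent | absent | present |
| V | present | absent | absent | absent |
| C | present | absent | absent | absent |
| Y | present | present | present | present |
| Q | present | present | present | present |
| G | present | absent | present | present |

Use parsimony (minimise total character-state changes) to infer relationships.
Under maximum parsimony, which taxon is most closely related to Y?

Q

Character polarity is set by the outgroup: the derived state is whichever differs from the outgroup's state, so for C4 the derived state is 'absent', and for the remaining characters it is 'present'.
C1 (derived state 'present') is shared by all ingroup taxa — unites the whole ingroup.
C2 (derived state 'present') is shared by Q and Y — a synapomorphy uniting that clade.
Only G, Q, and Y show the derived state 'present' for C3, supporting them as a clade.
Only C and V show the derived state 'absent' for C4, supporting them as a clade.
Most parsimonious ingroup topology: ((V,C),((Y,Q),G)).
Y and Q form a cherry on this tree, so they are sister taxa.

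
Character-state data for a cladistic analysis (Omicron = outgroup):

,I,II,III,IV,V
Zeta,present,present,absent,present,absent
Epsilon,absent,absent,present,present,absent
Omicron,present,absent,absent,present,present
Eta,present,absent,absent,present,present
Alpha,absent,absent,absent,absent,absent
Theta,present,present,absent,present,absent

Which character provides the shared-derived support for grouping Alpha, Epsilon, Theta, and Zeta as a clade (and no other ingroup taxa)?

Character polarity is set by the outgroup: the derived state is whichever differs from the outgroup's state, so for I, IV, V the derived state is 'absent', and for the remaining characters it is 'present'.
Only Alpha and Epsilon show the derived state 'absent' for I, supporting them as a clade.
Only Theta and Zeta show the derived state 'present' for II, supporting them as a clade.
III (derived state 'present') is unique to Epsilon (autapomorphy; uninformative for grouping).
IV (derived state 'absent') is unique to Alpha (autapomorphy; uninformative for grouping).
V: derived state 'absent' in Alpha, Epsilon, Theta, and Zeta only — synapomorphy for {Alpha, Epsilon, Theta, Zeta}.
Most parsimonious ingroup topology: (((Alpha,Epsilon),(Theta,Zeta)),Eta).
The clade {Alpha, Epsilon, Theta, Zeta} is supported by V: its derived state 'absent' occurs in exactly those taxa and in no other taxon (including the outgroup).

V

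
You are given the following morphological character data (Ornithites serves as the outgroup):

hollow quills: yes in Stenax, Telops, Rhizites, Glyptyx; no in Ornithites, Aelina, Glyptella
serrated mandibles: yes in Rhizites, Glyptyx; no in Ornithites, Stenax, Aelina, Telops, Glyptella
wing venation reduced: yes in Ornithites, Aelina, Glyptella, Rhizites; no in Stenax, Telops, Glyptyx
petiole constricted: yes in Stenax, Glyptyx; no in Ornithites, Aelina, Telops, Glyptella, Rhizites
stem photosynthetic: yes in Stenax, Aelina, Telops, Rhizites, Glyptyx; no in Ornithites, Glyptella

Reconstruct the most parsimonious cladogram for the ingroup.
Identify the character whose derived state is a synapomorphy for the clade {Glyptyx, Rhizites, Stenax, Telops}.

hollow quills

Character polarity is set by the outgroup: the derived state is whichever differs from the outgroup's state, so for wing venation reduced the derived state is 'no', and for the remaining characters it is 'yes'.
hollow quills (derived state 'yes') is shared by Glyptyx, Rhizites, Stenax, and Telops — a synapomorphy uniting that clade.
serrated mandibles groups Glyptyx and Rhizites, which is incompatible with the clades supported by the remaining characters; treating it as convergent (homoplasy) costs fewer steps than any alternative tree.
Only Glyptyx, Stenax, and Telops show the derived state 'no' for wing venation reduced, supporting them as a clade.
petiole constricted: derived state 'yes' in Glyptyx and Stenax only — synapomorphy for {Glyptyx, Stenax}.
stem photosynthetic: derived state 'yes' in Aelina, Glyptyx, Rhizites, Stenax, and Telops only — synapomorphy for {Aelina, Glyptyx, Rhizites, Stenax, Telops}.
Most parsimonious ingroup topology: (((((Stenax,Glyptyx),Telops),Rhizites),Aelina),Glyptella).
The clade {Glyptyx, Rhizites, Stenax, Telops} is supported by hollow quills: its derived state 'yes' occurs in exactly those taxa and in no other taxon (including the outgroup).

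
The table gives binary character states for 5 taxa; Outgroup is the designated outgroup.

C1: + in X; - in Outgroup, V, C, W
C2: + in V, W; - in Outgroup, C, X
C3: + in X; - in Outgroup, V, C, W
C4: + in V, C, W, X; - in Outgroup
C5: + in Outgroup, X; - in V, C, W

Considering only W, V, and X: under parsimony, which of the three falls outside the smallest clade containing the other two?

X

Character polarity is set by the outgroup: the derived state is whichever differs from the outgroup's state, so for C5 the derived state is '-', and for the remaining characters it is '+'.
C1: derived state '+' in X only — an autapomorphy, so it tells us nothing about relationships among taxa.
C2: derived state '+' in V and W only — synapomorphy for {V, W}.
C3: derived state '+' in X only — an autapomorphy, so it tells us nothing about relationships among taxa.
All ingroup taxa share the derived state '+' for C4; it defines the ingroup but does not resolve relationships within it.
Only C, V, and W show the derived state '-' for C5, supporting them as a clade.
Most parsimonious ingroup topology: (((V,W),C),X).
W and V share a more recent common ancestor with each other than either does with X, so X is the least closely related of the three.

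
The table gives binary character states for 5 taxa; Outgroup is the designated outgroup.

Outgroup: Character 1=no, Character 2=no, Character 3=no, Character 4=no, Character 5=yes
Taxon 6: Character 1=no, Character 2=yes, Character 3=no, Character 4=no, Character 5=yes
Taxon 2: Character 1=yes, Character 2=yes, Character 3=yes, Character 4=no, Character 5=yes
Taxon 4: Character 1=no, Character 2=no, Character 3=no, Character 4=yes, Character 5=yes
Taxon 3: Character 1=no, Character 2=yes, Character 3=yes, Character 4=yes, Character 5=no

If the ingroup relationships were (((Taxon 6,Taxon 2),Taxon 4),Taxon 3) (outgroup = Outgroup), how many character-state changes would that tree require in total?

8

Map each character onto (((Taxon 6,Taxon 2),Taxon 4),Taxon 3) (rooted by Outgroup) and count the minimum state changes it requires (Fitch parsimony):
Character 1: 1; Character 2: 2; Character 3: 2; Character 4: 2; Character 5: 1.
Total tree length = 8.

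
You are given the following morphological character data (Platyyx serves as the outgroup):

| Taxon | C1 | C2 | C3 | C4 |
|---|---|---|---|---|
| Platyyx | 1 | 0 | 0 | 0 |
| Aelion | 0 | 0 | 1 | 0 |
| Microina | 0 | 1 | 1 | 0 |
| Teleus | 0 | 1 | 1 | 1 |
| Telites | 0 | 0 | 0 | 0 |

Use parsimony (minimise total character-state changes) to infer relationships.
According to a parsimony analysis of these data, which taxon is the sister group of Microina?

Character polarity is set by the outgroup: the derived state is whichever differs from the outgroup's state, so for C1 the derived state is '0', and for the remaining characters it is '1'.
All ingroup taxa share the derived state '0' for C1; it defines the ingroup but does not resolve relationships within it.
Only Microina and Teleus show the derived state '1' for C2, supporting them as a clade.
C3 (derived state '1') is shared by Aelion, Microina, and Teleus — a synapomorphy uniting that clade.
C4 (derived state '1') is unique to Teleus (autapomorphy; uninformative for grouping).
Most parsimonious ingroup topology: ((Aelion,(Microina,Teleus)),Telites).
Microina and Teleus form a cherry on this tree, so they are sister taxa.

Teleus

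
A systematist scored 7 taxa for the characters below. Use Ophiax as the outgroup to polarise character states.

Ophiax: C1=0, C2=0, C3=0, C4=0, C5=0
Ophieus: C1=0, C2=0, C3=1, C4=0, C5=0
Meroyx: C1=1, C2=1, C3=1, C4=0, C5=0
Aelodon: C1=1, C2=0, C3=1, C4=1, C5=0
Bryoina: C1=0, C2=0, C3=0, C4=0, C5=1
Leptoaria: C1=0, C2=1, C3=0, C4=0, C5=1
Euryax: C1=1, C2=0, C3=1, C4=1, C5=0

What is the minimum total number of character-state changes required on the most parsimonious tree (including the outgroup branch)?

The outgroup has state '0' for every character, so '1' is the derived state throughout.
Only Aelodon, Euryax, and Meroyx show the derived state '1' for C1, supporting them as a clade.
C2 (state '1') occurs in Leptoaria and Meroyx but conflicts with the nesting implied by the other characters — most parsimoniously interpreted as homoplasy.
C3: derived state '1' in Aelodon, Euryax, Meroyx, and Ophieus only — synapomorphy for {Aelodon, Euryax, Meroyx, Ophieus}.
Only Aelodon and Euryax show the derived state '1' for C4, supporting them as a clade.
Only Bryoina and Leptoaria show the derived state '1' for C5, supporting them as a clade.
Most parsimonious ingroup topology: ((Ophieus,(Meroyx,(Aelodon,Euryax))),(Bryoina,Leptoaria)).
Changes per character on this tree: C1: 1; C2: 2; C3: 1; C4: 1; C5: 1.
Total = 6.

6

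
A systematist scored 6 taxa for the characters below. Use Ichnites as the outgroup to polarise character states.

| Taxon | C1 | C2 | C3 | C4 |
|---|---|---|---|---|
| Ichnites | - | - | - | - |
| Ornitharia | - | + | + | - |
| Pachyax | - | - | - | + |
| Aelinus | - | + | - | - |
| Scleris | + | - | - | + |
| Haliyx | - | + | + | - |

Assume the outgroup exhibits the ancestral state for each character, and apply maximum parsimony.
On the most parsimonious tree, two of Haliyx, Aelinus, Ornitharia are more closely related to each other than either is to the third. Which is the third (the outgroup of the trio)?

Aelinus

The outgroup has state '-' for every character, so '+' is the derived state throughout.
C1 (derived state '+') is unique to Scleris (autapomorphy; uninformative for grouping).
C2 (derived state '+') is shared by Aelinus, Haliyx, and Ornitharia — a synapomorphy uniting that clade.
C3: derived state '+' in Haliyx and Ornitharia only — synapomorphy for {Haliyx, Ornitharia}.
Only Pachyax and Scleris show the derived state '+' for C4, supporting them as a clade.
Most parsimonious ingroup topology: (((Ornitharia,Haliyx),Aelinus),(Pachyax,Scleris)).
Ornitharia and Haliyx share a more recent common ancestor with each other than either does with Aelinus, so Aelinus is the least closely related of the three.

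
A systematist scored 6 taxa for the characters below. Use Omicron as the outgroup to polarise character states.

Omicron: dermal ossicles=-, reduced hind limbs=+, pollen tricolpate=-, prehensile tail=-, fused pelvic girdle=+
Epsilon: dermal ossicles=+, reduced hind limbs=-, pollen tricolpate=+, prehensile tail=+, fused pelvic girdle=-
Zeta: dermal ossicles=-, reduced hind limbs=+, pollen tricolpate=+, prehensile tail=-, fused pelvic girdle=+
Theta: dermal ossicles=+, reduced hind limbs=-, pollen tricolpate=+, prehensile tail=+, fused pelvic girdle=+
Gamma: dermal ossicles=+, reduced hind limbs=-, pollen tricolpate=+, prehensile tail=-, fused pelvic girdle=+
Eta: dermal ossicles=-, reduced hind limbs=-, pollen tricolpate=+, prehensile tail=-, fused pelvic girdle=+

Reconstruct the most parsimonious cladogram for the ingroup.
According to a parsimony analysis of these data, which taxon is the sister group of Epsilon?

Character polarity is set by the outgroup: the derived state is whichever differs from the outgroup's state, so for reduced hind limbs, fused pelvic girdle the derived state is '-', and for the remaining characters it is '+'.
Only Epsilon, Gamma, and Theta show the derived state '+' for dermal ossicles, supporting them as a clade.
Only Epsilon, Eta, Gamma, and Theta show the derived state '-' for reduced hind limbs, supporting them as a clade.
All ingroup taxa share the derived state '+' for pollen tricolpate; it defines the ingroup but does not resolve relationships within it.
prehensile tail: derived state '+' in Epsilon and Theta only — synapomorphy for {Epsilon, Theta}.
fused pelvic girdle (derived state '-') is unique to Epsilon (autapomorphy; uninformative for grouping).
Most parsimonious ingroup topology: ((((Epsilon,Theta),Gamma),Eta),Zeta).
Epsilon and Theta form a cherry on this tree, so they are sister taxa.

Theta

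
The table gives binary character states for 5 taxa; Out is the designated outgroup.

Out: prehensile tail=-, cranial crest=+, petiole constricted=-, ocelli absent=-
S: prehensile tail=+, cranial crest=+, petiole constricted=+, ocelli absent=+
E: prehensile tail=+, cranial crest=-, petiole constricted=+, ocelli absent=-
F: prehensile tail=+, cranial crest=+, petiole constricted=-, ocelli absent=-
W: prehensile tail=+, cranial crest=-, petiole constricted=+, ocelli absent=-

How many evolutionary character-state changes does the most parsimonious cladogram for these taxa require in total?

Character polarity is set by the outgroup: the derived state is whichever differs from the outgroup's state, so for cranial crest the derived state is '-', and for the remaining characters it is '+'.
All ingroup taxa share the derived state '+' for prehensile tail; it defines the ingroup but does not resolve relationships within it.
cranial crest (derived state '-') is shared by E and W — a synapomorphy uniting that clade.
petiole constricted: derived state '+' in E, S, and W only — synapomorphy for {E, S, W}.
ocelli absent: derived state '+' in S only — an autapomorphy, so it tells us nothing about relationships among taxa.
Most parsimonious ingroup topology: ((S,(E,W)),F).
Changes per character on this tree: prehensile tail: 1; cranial crest: 1; petiole constricted: 1; ocelli absent: 1.
Total = 4.

4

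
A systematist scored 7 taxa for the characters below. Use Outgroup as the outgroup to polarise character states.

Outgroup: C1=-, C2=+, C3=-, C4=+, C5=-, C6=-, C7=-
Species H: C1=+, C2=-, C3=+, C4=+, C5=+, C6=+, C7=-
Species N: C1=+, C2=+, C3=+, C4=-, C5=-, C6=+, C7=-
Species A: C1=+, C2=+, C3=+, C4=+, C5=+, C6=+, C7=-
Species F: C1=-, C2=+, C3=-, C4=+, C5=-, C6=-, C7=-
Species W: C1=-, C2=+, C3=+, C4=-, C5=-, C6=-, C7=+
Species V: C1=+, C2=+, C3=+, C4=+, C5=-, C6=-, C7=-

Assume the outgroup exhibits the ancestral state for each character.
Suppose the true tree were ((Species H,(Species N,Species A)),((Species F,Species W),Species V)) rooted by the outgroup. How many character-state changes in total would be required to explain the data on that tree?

11

Map each character onto ((Species H,(Species N,Species A)),((Species F,Species W),Species V)) (rooted by Outgroup) and count the minimum state changes it requires (Fitch parsimony):
C1: 2; C2: 1; C3: 2; C4: 2; C5: 2; C6: 1; C7: 1.
Total tree length = 11.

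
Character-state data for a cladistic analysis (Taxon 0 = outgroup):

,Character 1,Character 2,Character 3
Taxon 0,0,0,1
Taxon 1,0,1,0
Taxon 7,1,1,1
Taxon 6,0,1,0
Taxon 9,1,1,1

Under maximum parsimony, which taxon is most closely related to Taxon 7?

Taxon 9

Character polarity is set by the outgroup: the derived state is whichever differs from the outgroup's state, so for Character 3 the derived state is '0', and for the remaining characters it is '1'.
Character 1 (derived state '1') is shared by Taxon 7 and Taxon 9 — a synapomorphy uniting that clade.
Character 2 (derived state '1') is shared by all ingroup taxa — unites the whole ingroup.
Only Taxon 1 and Taxon 6 show the derived state '0' for Character 3, supporting them as a clade.
Most parsimonious ingroup topology: ((Taxon 1,Taxon 6),(Taxon 7,Taxon 9)).
Taxon 7 and Taxon 9 form a cherry on this tree, so they are sister taxa.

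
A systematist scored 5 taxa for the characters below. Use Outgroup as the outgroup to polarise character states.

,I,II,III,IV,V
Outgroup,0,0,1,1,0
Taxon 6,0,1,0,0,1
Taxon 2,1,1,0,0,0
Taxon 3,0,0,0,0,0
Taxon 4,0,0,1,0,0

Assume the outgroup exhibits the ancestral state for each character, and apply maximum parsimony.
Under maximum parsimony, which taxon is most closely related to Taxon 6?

Character polarity is set by the outgroup: the derived state is whichever differs from the outgroup's state, so for III, IV the derived state is '0', and for the remaining characters it is '1'.
I: derived state '1' in Taxon 2 only — an autapomorphy, so it tells us nothing about relationships among taxa.
II: derived state '1' in Taxon 2 and Taxon 6 only — synapomorphy for {Taxon 2, Taxon 6}.
III: derived state '0' in Taxon 2, Taxon 3, and Taxon 6 only — synapomorphy for {Taxon 2, Taxon 3, Taxon 6}.
All ingroup taxa share the derived state '0' for IV; it defines the ingroup but does not resolve relationships within it.
V (derived state '1') is unique to Taxon 6 (autapomorphy; uninformative for grouping).
Most parsimonious ingroup topology: (((Taxon 6,Taxon 2),Taxon 3),Taxon 4).
Taxon 6 and Taxon 2 form a cherry on this tree, so they are sister taxa.

Taxon 2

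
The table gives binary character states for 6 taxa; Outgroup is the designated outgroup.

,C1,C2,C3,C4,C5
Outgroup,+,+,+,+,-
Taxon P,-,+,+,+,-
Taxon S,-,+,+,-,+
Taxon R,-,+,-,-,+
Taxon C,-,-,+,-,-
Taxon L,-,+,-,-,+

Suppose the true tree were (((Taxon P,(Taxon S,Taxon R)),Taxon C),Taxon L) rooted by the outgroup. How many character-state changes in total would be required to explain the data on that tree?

Map each character onto (((Taxon P,(Taxon S,Taxon R)),Taxon C),Taxon L) (rooted by Outgroup) and count the minimum state changes it requires (Fitch parsimony):
C1: 1; C2: 1; C3: 2; C4: 2; C5: 2.
Total tree length = 8.

8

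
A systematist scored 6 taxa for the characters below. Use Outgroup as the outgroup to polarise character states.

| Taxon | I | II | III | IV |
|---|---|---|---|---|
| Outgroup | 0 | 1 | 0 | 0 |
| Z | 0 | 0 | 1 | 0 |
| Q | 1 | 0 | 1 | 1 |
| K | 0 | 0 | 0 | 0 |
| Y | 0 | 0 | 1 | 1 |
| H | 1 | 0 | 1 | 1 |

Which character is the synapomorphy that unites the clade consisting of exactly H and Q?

I

Character polarity is set by the outgroup: the derived state is whichever differs from the outgroup's state, so for II the derived state is '0', and for the remaining characters it is '1'.
I: derived state '1' in H and Q only — synapomorphy for {H, Q}.
All ingroup taxa share the derived state '0' for II; it defines the ingroup but does not resolve relationships within it.
Only H, Q, Y, and Z show the derived state '1' for III, supporting them as a clade.
IV: derived state '1' in H, Q, and Y only — synapomorphy for {H, Q, Y}.
Most parsimonious ingroup topology: ((Z,((Q,H),Y)),K).
The clade {H, Q} is supported by I: its derived state '1' occurs in exactly those taxa and in no other taxon (including the outgroup).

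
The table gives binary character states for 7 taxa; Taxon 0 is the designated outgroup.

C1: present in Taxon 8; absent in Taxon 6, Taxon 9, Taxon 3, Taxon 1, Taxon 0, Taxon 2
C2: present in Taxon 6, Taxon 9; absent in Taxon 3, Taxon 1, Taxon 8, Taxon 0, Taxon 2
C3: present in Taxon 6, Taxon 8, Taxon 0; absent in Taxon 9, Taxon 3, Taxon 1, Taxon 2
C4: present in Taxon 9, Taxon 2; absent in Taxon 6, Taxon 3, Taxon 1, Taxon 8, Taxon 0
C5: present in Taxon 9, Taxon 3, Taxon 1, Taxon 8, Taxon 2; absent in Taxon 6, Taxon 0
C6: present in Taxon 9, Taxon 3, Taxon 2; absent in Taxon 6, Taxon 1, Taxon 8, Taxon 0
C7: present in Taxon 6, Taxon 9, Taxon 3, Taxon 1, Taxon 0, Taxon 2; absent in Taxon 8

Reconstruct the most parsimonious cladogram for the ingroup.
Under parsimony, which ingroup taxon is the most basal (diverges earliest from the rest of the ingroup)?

Character polarity is set by the outgroup: the derived state is whichever differs from the outgroup's state, so for C3, C7 the derived state is 'absent', and for the remaining characters it is 'present'.
C1 (derived state 'present') is unique to Taxon 8 (autapomorphy; uninformative for grouping).
C2 groups Taxon 6 and Taxon 9, which is incompatible with the clades supported by the remaining characters; treating it as convergent (homoplasy) costs fewer steps than any alternative tree.
C3: derived state 'absent' in Taxon 1, Taxon 2, Taxon 3, and Taxon 9 only — synapomorphy for {Taxon 1, Taxon 2, Taxon 3, Taxon 9}.
Only Taxon 2 and Taxon 9 show the derived state 'present' for C4, supporting them as a clade.
C5: derived state 'present' in Taxon 1, Taxon 2, Taxon 3, Taxon 8, and Taxon 9 only — synapomorphy for {Taxon 1, Taxon 2, Taxon 3, Taxon 8, Taxon 9}.
C6: derived state 'present' in Taxon 2, Taxon 3, and Taxon 9 only — synapomorphy for {Taxon 2, Taxon 3, Taxon 9}.
C7: derived state 'absent' in Taxon 8 only — an autapomorphy, so it tells us nothing about relationships among taxa.
Most parsimonious ingroup topology: ((((Taxon 3,(Taxon 2,Taxon 9)),Taxon 1),Taxon 8),Taxon 6).
Taxon 6 is sister to the clade containing all other ingroup taxa, so it is the earliest-diverging (most basal) ingroup lineage.

Taxon 6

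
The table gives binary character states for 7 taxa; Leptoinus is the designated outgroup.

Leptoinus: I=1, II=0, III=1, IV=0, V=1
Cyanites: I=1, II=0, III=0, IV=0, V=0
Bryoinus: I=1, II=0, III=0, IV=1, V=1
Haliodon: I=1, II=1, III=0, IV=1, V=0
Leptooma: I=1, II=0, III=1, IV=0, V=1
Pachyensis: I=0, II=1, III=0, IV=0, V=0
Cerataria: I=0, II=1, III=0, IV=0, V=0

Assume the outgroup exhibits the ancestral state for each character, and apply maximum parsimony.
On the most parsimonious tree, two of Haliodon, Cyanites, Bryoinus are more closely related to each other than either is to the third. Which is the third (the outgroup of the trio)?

Character polarity is set by the outgroup: the derived state is whichever differs from the outgroup's state, so for I, III, V the derived state is '0', and for the remaining characters it is '1'.
I: derived state '0' in Cerataria and Pachyensis only — synapomorphy for {Cerataria, Pachyensis}.
Only Cerataria, Haliodon, and Pachyensis show the derived state '1' for II, supporting them as a clade.
Only Bryoinus, Cerataria, Cyanites, Haliodon, and Pachyensis show the derived state '0' for III, supporting them as a clade.
IV (state '1') occurs in Bryoinus and Haliodon but conflicts with the nesting implied by the other characters — most parsimoniously interpreted as homoplasy.
V: derived state '0' in Cerataria, Cyanites, Haliodon, and Pachyensis only — synapomorphy for {Cerataria, Cyanites, Haliodon, Pachyensis}.
Most parsimonious ingroup topology: (((Cyanites,(Haliodon,(Pachyensis,Cerataria))),Bryoinus),Leptooma).
Haliodon and Cyanites share a more recent common ancestor with each other than either does with Bryoinus, so Bryoinus is the least closely related of the three.

Bryoinus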